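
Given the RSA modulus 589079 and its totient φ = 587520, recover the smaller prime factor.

641

φ(n) = (p−1)(q−1) = n − (p+q) + 1, so p + q = 589079 − 587520 + 1 = 1560.
p and q are the roots of t² − 1560t + 589079 = 0.
Discriminant: 1560² − 4·589079 = 2433600 − 2356316 = 77284; √77284 = 278.
q = (1560 − 278)/2 = 641, p = (1560 + 278)/2 = 919.
Check: 641 · 919 = 589079.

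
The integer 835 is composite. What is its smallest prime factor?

835 is odd.
Digit sum 16, not divisible by 3.
Ends in 5: divisible by 5.

5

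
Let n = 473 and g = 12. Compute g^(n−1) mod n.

12^1 ≡ 12 (mod 473)
12^2 ≡ 12^2 = 144 ≡ 144 (mod 473)
12^4 ≡ 144^2 = 20736 ≡ 397 (mod 473)
12^8 ≡ 397^2 = 157609 ≡ 100 (mod 473)
12^16 ≡ 100^2 = 10000 ≡ 67 (mod 473)
12^32 ≡ 67^2 = 4489 ≡ 232 (mod 473)
12^64 ≡ 232^2 = 53824 ≡ 375 (mod 473)
12^128 ≡ 375^2 = 140625 ≡ 144 (mod 473)
12^256 ≡ 144^2 = 20736 ≡ 397 (mod 473)
472 = 256 + 128 + 64 + 16 + 8 in binary powers of 2.
So 12^472 ≡ 397 · 144 · 375 · 67 · 100 ≡ 210 (mod 473).
Since 210 ≠ 1, base 12 is a Fermat witness: 473 is composite.

210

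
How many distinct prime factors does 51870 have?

51870 = 2 · 25935
25935 = 3 · 8645
8645 = 5 · 1729
1729 = 7 · 247
247 = 13 · 19
51870 = 2 · 3 · 5 · 7 · 13 · 19, which has 6 distinct prime factors.

6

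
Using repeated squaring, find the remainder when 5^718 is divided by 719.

5^1 ≡ 5 (mod 719)
5^2 ≡ 5^2 = 25 ≡ 25 (mod 719)
5^4 ≡ 25^2 = 625 ≡ 625 (mod 719)
5^8 ≡ 625^2 = 390625 ≡ 208 (mod 719)
5^16 ≡ 208^2 = 43264 ≡ 124 (mod 719)
5^32 ≡ 124^2 = 15376 ≡ 277 (mod 719)
5^64 ≡ 277^2 = 76729 ≡ 515 (mod 719)
5^128 ≡ 515^2 = 265225 ≡ 633 (mod 719)
5^256 ≡ 633^2 = 400689 ≡ 206 (mod 719)
5^512 ≡ 206^2 = 42436 ≡ 15 (mod 719)
718 = 512 + 128 + 64 + 8 + 4 + 2 in binary powers of 2.
So 5^718 ≡ 15 · 633 · 515 · 208 · 625 · 25 ≡ 1 (mod 719).
Since the result is 1, base 5 gives no evidence that 719 is composite.

1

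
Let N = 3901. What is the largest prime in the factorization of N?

3901 = 47 · 83
83 is prime.
So 3901 = 47 · 83; the largest prime factor is 83.

83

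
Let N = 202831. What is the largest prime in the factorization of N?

89

202831 = 43 · 4717
4717 = 53 · 89
89 is prime.
So 202831 = 43 · 53 · 89; the largest prime factor is 89.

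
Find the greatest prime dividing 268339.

268339 = 53 · 5063
5063 = 61 · 83
83 is prime.
So 268339 = 53 · 61 · 83; the largest prime factor is 83.

83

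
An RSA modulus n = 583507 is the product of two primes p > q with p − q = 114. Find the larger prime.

Since p = q + 114, we have 583507 = q(q + 114), so q² + 114q − 583507 = 0.
Discriminant: 114² + 4·583507 = 12996 + 2334028 = 2347024; √2347024 = 1532.
q = (−114 + 1532)/2 = 709, and p = q + 114 = 823.
Check: 709 · 823 = 583507.

823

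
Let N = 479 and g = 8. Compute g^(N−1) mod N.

8^1 ≡ 8 (mod 479)
8^2 ≡ 8^2 = 64 ≡ 64 (mod 479)
8^4 ≡ 64^2 = 4096 ≡ 264 (mod 479)
8^8 ≡ 264^2 = 69696 ≡ 241 (mod 479)
8^16 ≡ 241^2 = 58081 ≡ 122 (mod 479)
8^32 ≡ 122^2 = 14884 ≡ 35 (mod 479)
8^64 ≡ 35^2 = 1225 ≡ 267 (mod 479)
8^128 ≡ 267^2 = 71289 ≡ 397 (mod 479)
8^256 ≡ 397^2 = 157609 ≡ 18 (mod 479)
478 = 256 + 128 + 64 + 16 + 8 + 4 + 2 in binary powers of 2.
So 8^478 ≡ 18 · 397 · 267 · 122 · 241 · 264 · 64 ≡ 1 (mod 479).
Since the result is 1, base 8 gives no evidence that 479 is composite.

1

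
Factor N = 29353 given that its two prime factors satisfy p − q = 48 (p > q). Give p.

197

Since p = q + 48, we have 29353 = q(q + 48), so q² + 48q − 29353 = 0.
Discriminant: 48² + 4·29353 = 2304 + 117412 = 119716; √119716 = 346.
q = (−48 + 346)/2 = 149, and p = q + 48 = 197.
Check: 149 · 197 = 29353.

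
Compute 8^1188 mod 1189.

836

8^1 ≡ 8 (mod 1189)
8^2 ≡ 8^2 = 64 ≡ 64 (mod 1189)
8^4 ≡ 64^2 = 4096 ≡ 529 (mod 1189)
8^8 ≡ 529^2 = 279841 ≡ 426 (mod 1189)
8^16 ≡ 426^2 = 181476 ≡ 748 (mod 1189)
8^32 ≡ 748^2 = 559504 ≡ 674 (mod 1189)
8^64 ≡ 674^2 = 454276 ≡ 78 (mod 1189)
8^128 ≡ 78^2 = 6084 ≡ 139 (mod 1189)
8^256 ≡ 139^2 = 19321 ≡ 297 (mod 1189)
8^512 ≡ 297^2 = 88209 ≡ 223 (mod 1189)
8^1024 ≡ 223^2 = 49729 ≡ 980 (mod 1189)
1188 = 1024 + 128 + 32 + 4 in binary powers of 2.
So 8^1188 ≡ 980 · 139 · 674 · 529 ≡ 836 (mod 1189).
Since 836 ≠ 1, base 8 is a Fermat witness: 1189 is composite.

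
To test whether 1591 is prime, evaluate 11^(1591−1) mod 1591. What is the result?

11^1 ≡ 11 (mod 1591)
11^2 ≡ 11^2 = 121 ≡ 121 (mod 1591)
11^4 ≡ 121^2 = 14641 ≡ 322 (mod 1591)
11^8 ≡ 322^2 = 103684 ≡ 269 (mod 1591)
11^16 ≡ 269^2 = 72361 ≡ 766 (mod 1591)
11^32 ≡ 766^2 = 586756 ≡ 1268 (mod 1591)
11^64 ≡ 1268^2 = 1607824 ≡ 914 (mod 1591)
11^128 ≡ 914^2 = 835396 ≡ 121 (mod 1591)
11^256 ≡ 121^2 = 14641 ≡ 322 (mod 1591)
11^512 ≡ 322^2 = 103684 ≡ 269 (mod 1591)
11^1024 ≡ 269^2 = 72361 ≡ 766 (mod 1591)
1590 = 1024 + 512 + 32 + 16 + 4 + 2 in binary powers of 2.
So 11^1590 ≡ 766 · 269 · 1268 · 766 · 322 · 121 ≡ 1000 (mod 1591).
Since 1000 ≠ 1, base 11 is a Fermat witness: 1591 is composite.

1000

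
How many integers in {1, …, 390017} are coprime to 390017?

371952

Factor: 390017 = 37 · 83 · 127.
φ(390017) = (37−1) · (83−1) · (127−1) = 36 · 82 · 126 = 371952.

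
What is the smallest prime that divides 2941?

2941 is odd.
Digit sum 16, not divisible by 3.
Ends in 1: not divisible by 5.
7: 2941 = 7·420 + 1
11: 2941 = 11·267 + 4
13: 2941 = 13·226 + 3
17: 2941 = 17·173

17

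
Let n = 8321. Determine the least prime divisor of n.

53

8321 is odd.
Digit sum 14, not divisible by 3.
Ends in 1: not divisible by 5.
7: 8321 = 7·1188 + 5
11: 8321 = 11·756 + 5
13: 8321 = 13·640 + 1
17: 8321 = 17·489 + 8
19: 8321 = 19·437 + 18
23: 8321 = 23·361 + 18
29: 8321 = 29·286 + 27
31: 8321 = 31·268 + 13
37: 8321 = 37·224 + 33
41: 8321 = 41·202 + 39
43: 8321 = 43·193 + 22
47: 8321 = 47·177 + 2
53: 8321 = 53·157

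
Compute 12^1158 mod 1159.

12^1 ≡ 12 (mod 1159)
12^2 ≡ 12^2 = 144 ≡ 144 (mod 1159)
12^4 ≡ 144^2 = 20736 ≡ 1033 (mod 1159)
12^8 ≡ 1033^2 = 1067089 ≡ 809 (mod 1159)
12^16 ≡ 809^2 = 654481 ≡ 805 (mod 1159)
12^32 ≡ 805^2 = 648025 ≡ 144 (mod 1159)
12^64 ≡ 144^2 = 20736 ≡ 1033 (mod 1159)
12^128 ≡ 1033^2 = 1067089 ≡ 809 (mod 1159)
12^256 ≡ 809^2 = 654481 ≡ 805 (mod 1159)
12^512 ≡ 805^2 = 648025 ≡ 144 (mod 1159)
12^1024 ≡ 144^2 = 20736 ≡ 1033 (mod 1159)
1158 = 1024 + 128 + 4 + 2 in binary powers of 2.
So 12^1158 ≡ 1033 · 809 · 1033 · 144 ≡ 20 (mod 1159).
Since 20 ≠ 1, base 12 is a Fermat witness: 1159 is composite.

20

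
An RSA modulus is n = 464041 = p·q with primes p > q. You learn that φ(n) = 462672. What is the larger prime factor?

757

φ(n) = (p−1)(q−1) = n − (p+q) + 1, so p + q = 464041 − 462672 + 1 = 1370.
p and q are the roots of t² − 1370t + 464041 = 0.
Discriminant: 1370² − 4·464041 = 1876900 − 1856164 = 20736; √20736 = 144.
q = (1370 − 144)/2 = 613, p = (1370 + 144)/2 = 757.
Check: 613 · 757 = 464041.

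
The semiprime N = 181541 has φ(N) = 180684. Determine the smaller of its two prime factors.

379

φ(n) = (p−1)(q−1) = n − (p+q) + 1, so p + q = 181541 − 180684 + 1 = 858.
p and q are the roots of t² − 858t + 181541 = 0.
Discriminant: 858² − 4·181541 = 736164 − 726164 = 10000; √10000 = 100.
q = (858 − 100)/2 = 379, p = (858 + 100)/2 = 479.
Check: 379 · 479 = 181541.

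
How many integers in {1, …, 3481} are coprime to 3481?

Factor: 3481 = 59^2.
φ(3481) = 59^1·(59−1) = 3422.

3422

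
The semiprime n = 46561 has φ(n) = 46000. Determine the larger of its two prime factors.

φ(n) = (p−1)(q−1) = n − (p+q) + 1, so p + q = 46561 − 46000 + 1 = 562.
p and q are the roots of t² − 562t + 46561 = 0.
Discriminant: 562² − 4·46561 = 315844 − 186244 = 129600; √129600 = 360.
q = (562 − 360)/2 = 101, p = (562 + 360)/2 = 461.
Check: 101 · 461 = 46561.

461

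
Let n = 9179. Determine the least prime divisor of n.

9179 is odd.
Digit sum 26, not divisible by 3.
Ends in 9: not divisible by 5.
7: 9179 = 7·1311 + 2
11: 9179 = 11·834 + 5
13: 9179 = 13·706 + 1
17: 9179 = 17·539 + 16
19: 9179 = 19·483 + 2
23: 9179 = 23·399 + 2
29: 9179 = 29·316 + 15
31: 9179 = 31·296 + 3
37: 9179 = 37·248 + 3
41: 9179 = 41·223 + 36
43: 9179 = 43·213 + 20
47: 9179 = 47·195 + 14
53: 9179 = 53·173 + 10
59: 9179 = 59·155 + 34
61: 9179 = 61·150 + 29
67: 9179 = 67·137

67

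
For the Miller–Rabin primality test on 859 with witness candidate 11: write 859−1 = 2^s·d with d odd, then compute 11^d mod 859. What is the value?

858

859 − 1 = 858 = 2^1 · 429, so d = 429.
11^1 ≡ 11 (mod 859)
11^2 ≡ 11^2 = 121 ≡ 121 (mod 859)
11^4 ≡ 121^2 = 14641 ≡ 38 (mod 859)
11^8 ≡ 38^2 = 1444 ≡ 585 (mod 859)
11^16 ≡ 585^2 = 342225 ≡ 343 (mod 859)
11^32 ≡ 343^2 = 117649 ≡ 825 (mod 859)
11^64 ≡ 825^2 = 680625 ≡ 297 (mod 859)
11^128 ≡ 297^2 = 88209 ≡ 591 (mod 859)
11^256 ≡ 591^2 = 349281 ≡ 527 (mod 859)
429 = 256 + 128 + 32 + 8 + 4 + 1 in binary powers of 2.
So 11^429 ≡ 527 · 591 · 825 · 585 · 38 · 11 ≡ 858 (mod 859).
Since 11^d ≡ 858 (mod 859), base 11 does not prove 859 composite.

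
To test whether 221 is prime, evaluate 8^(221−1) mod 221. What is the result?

8^1 ≡ 8 (mod 221)
8^2 ≡ 8^2 = 64 ≡ 64 (mod 221)
8^4 ≡ 64^2 = 4096 ≡ 118 (mod 221)
8^8 ≡ 118^2 = 13924 ≡ 1 (mod 221)
8^16 ≡ 1^2 = 1 ≡ 1 (mod 221)
8^32 ≡ 1^2 = 1 ≡ 1 (mod 221)
8^64 ≡ 1^2 = 1 ≡ 1 (mod 221)
8^128 ≡ 1^2 = 1 ≡ 1 (mod 221)
220 = 128 + 64 + 16 + 8 + 4 in binary powers of 2.
So 8^220 ≡ 1 · 1 · 1 · 1 · 118 ≡ 118 (mod 221).
Since 118 ≠ 1, base 8 is a Fermat witness: 221 is composite.

118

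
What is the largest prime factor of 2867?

2867 = 47 · 61
61 is prime.
So 2867 = 47 · 61; the largest prime factor is 61.

61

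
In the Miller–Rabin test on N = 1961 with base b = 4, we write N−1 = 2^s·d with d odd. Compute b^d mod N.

1686

1961 − 1 = 1960 = 2^3 · 245, so d = 245.
4^1 ≡ 4 (mod 1961)
4^2 ≡ 4^2 = 16 ≡ 16 (mod 1961)
4^4 ≡ 16^2 = 256 ≡ 256 (mod 1961)
4^8 ≡ 256^2 = 65536 ≡ 823 (mod 1961)
4^16 ≡ 823^2 = 677329 ≡ 784 (mod 1961)
4^32 ≡ 784^2 = 614656 ≡ 863 (mod 1961)
4^64 ≡ 863^2 = 744769 ≡ 1550 (mod 1961)
4^128 ≡ 1550^2 = 2402500 ≡ 275 (mod 1961)
245 = 128 + 64 + 32 + 16 + 4 + 1 in binary powers of 2.
So 4^245 ≡ 275 · 1550 · 863 · 784 · 256 · 4 ≡ 1686 (mod 1961).
Squaring chain: 1686 → 1107 → 1785; never reaches −1, so base 4 is a Miller–Rabin witness that 1961 is composite.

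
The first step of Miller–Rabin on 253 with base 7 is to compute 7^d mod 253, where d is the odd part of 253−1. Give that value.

253 − 1 = 252 = 2^2 · 63, so d = 63.
7^1 ≡ 7 (mod 253)
7^2 ≡ 7^2 = 49 ≡ 49 (mod 253)
7^4 ≡ 49^2 = 2401 ≡ 124 (mod 253)
7^8 ≡ 124^2 = 15376 ≡ 196 (mod 253)
7^16 ≡ 196^2 = 38416 ≡ 213 (mod 253)
7^32 ≡ 213^2 = 45369 ≡ 82 (mod 253)
63 = 32 + 16 + 8 + 4 + 2 + 1 in binary powers of 2.
So 7^63 ≡ 82 · 213 · 196 · 124 · 49 · 7 ≡ 57 (mod 253).
Squaring chain: 57 → 213; never reaches −1, so base 7 is a Miller–Rabin witness that 253 is composite.

57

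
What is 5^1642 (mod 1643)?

5^1 ≡ 5 (mod 1643)
5^2 ≡ 5^2 = 25 ≡ 25 (mod 1643)
5^4 ≡ 25^2 = 625 ≡ 625 (mod 1643)
5^8 ≡ 625^2 = 390625 ≡ 1234 (mod 1643)
5^16 ≡ 1234^2 = 1522756 ≡ 1338 (mod 1643)
5^32 ≡ 1338^2 = 1790244 ≡ 1017 (mod 1643)
5^64 ≡ 1017^2 = 1034289 ≡ 842 (mod 1643)
5^128 ≡ 842^2 = 708964 ≡ 831 (mod 1643)
5^256 ≡ 831^2 = 690561 ≡ 501 (mod 1643)
5^512 ≡ 501^2 = 251001 ≡ 1265 (mod 1643)
5^1024 ≡ 1265^2 = 1600225 ≡ 1586 (mod 1643)
1642 = 1024 + 512 + 64 + 32 + 8 + 2 in binary powers of 2.
So 5^1642 ≡ 1586 · 1265 · 842 · 1017 · 1234 · 25 ≡ 594 (mod 1643).
Since 594 ≠ 1, base 5 is a Fermat witness: 1643 is composite.

594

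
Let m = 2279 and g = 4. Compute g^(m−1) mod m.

1526

4^1 ≡ 4 (mod 2279)
4^2 ≡ 4^2 = 16 ≡ 16 (mod 2279)
4^4 ≡ 16^2 = 256 ≡ 256 (mod 2279)
4^8 ≡ 256^2 = 65536 ≡ 1724 (mod 2279)
4^16 ≡ 1724^2 = 2972176 ≡ 360 (mod 2279)
4^32 ≡ 360^2 = 129600 ≡ 1976 (mod 2279)
4^64 ≡ 1976^2 = 3904576 ≡ 649 (mod 2279)
4^128 ≡ 649^2 = 421201 ≡ 1865 (mod 2279)
4^256 ≡ 1865^2 = 3478225 ≡ 471 (mod 2279)
4^512 ≡ 471^2 = 221841 ≡ 778 (mod 2279)
4^1024 ≡ 778^2 = 605284 ≡ 1349 (mod 2279)
4^2048 ≡ 1349^2 = 1819801 ≡ 1159 (mod 2279)
2278 = 2048 + 128 + 64 + 32 + 4 + 2 in binary powers of 2.
So 4^2278 ≡ 1159 · 1865 · 649 · 1976 · 256 · 16 ≡ 1526 (mod 2279).
Since 1526 ≠ 1, base 4 is a Fermat witness: 2279 is composite.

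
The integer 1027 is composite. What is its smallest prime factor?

13

1027 is odd.
Digit sum 10, not divisible by 3.
Ends in 7: not divisible by 5.
7: 1027 = 7·146 + 5
11: 1027 = 11·93 + 4
13: 1027 = 13·79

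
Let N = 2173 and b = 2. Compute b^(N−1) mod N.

2^1 ≡ 2 (mod 2173)
2^2 ≡ 2^2 = 4 ≡ 4 (mod 2173)
2^4 ≡ 4^2 = 16 ≡ 16 (mod 2173)
2^8 ≡ 16^2 = 256 ≡ 256 (mod 2173)
2^16 ≡ 256^2 = 65536 ≡ 346 (mod 2173)
2^32 ≡ 346^2 = 119716 ≡ 201 (mod 2173)
2^64 ≡ 201^2 = 40401 ≡ 1287 (mod 2173)
2^128 ≡ 1287^2 = 1656369 ≡ 543 (mod 2173)
2^256 ≡ 543^2 = 294849 ≡ 1494 (mod 2173)
2^512 ≡ 1494^2 = 2232036 ≡ 365 (mod 2173)
2^1024 ≡ 365^2 = 133225 ≡ 672 (mod 2173)
2^2048 ≡ 672^2 = 451584 ≡ 1773 (mod 2173)
2172 = 2048 + 64 + 32 + 16 + 8 + 4 in binary powers of 2.
So 2^2172 ≡ 1773 · 1287 · 201 · 346 · 256 · 16 ≡ 1636 (mod 2173).
Since 1636 ≠ 1, base 2 is a Fermat witness: 2173 is composite.

1636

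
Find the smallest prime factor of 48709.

48709 is odd.
Digit sum 28, not divisible by 3.
Ends in 9: not divisible by 5.
7: 48709 = 7·6958 + 3
11: 48709 = 11·4428 + 1
13: 48709 = 13·3746 + 11
17: 48709 = 17·2865 + 4
19: 48709 = 19·2563 + 12
23: 48709 = 23·2117 + 18
29: 48709 = 29·1679 + 18
31: 48709 = 31·1571 + 8
37: 48709 = 37·1316 + 17
41: 48709 = 41·1188 + 1
43: 48709 = 43·1132 + 33
47: 48709 = 47·1036 + 17
53: 48709 = 53·919 + 2
59: 48709 = 59·825 + 34
61: 48709 = 61·798 + 31
67: 48709 = 67·727

67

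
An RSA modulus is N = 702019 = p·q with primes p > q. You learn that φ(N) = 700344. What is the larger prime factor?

φ(n) = (p−1)(q−1) = n − (p+q) + 1, so p + q = 702019 − 700344 + 1 = 1676.
p and q are the roots of t² − 1676t + 702019 = 0.
Discriminant: 1676² − 4·702019 = 2808976 − 2808076 = 900; √900 = 30.
q = (1676 − 30)/2 = 823, p = (1676 + 30)/2 = 853.
Check: 823 · 853 = 702019.

853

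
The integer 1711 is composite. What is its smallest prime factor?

29

1711 is odd.
Digit sum 10, not divisible by 3.
Ends in 1: not divisible by 5.
7: 1711 = 7·244 + 3
11: 1711 = 11·155 + 6
13: 1711 = 13·131 + 8
17: 1711 = 17·100 + 11
19: 1711 = 19·90 + 1
23: 1711 = 23·74 + 9
29: 1711 = 29·59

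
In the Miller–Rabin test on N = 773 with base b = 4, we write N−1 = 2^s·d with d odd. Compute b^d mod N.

772

773 − 1 = 772 = 2^2 · 193, so d = 193.
4^1 ≡ 4 (mod 773)
4^2 ≡ 4^2 = 16 ≡ 16 (mod 773)
4^4 ≡ 16^2 = 256 ≡ 256 (mod 773)
4^8 ≡ 256^2 = 65536 ≡ 604 (mod 773)
4^16 ≡ 604^2 = 364816 ≡ 733 (mod 773)
4^32 ≡ 733^2 = 537289 ≡ 54 (mod 773)
4^64 ≡ 54^2 = 2916 ≡ 597 (mod 773)
4^128 ≡ 597^2 = 356409 ≡ 56 (mod 773)
193 = 128 + 64 + 1 in binary powers of 2.
So 4^193 ≡ 56 · 597 · 4 ≡ 772 (mod 773).
Since 4^d ≡ 772 (mod 773), base 4 does not prove 773 composite.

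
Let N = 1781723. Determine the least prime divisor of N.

47

1781723 is odd.
Digit sum 29, not divisible by 3.
Ends in 3: not divisible by 5.
7: 1781723 = 7·254531 + 6
11: 1781723 = 11·161974 + 9
13: 1781723 = 13·137055 + 8
17: 1781723 = 17·104807 + 4
19: 1781723 = 19·93774 + 17
23: 1781723 = 23·77466 + 5
29: 1781723 = 29·61438 + 21
31: 1781723 = 31·57474 + 29
37: 1781723 = 37·48154 + 25
41: 1781723 = 41·43456 + 27
43: 1781723 = 43·41435 + 18
47: 1781723 = 47·37909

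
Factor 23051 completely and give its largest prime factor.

89

23051 = 7 · 3293
3293 = 37 · 89
89 is prime.
So 23051 = 7 · 37 · 89; the largest prime factor is 89.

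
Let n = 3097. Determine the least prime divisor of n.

3097 is odd.
Digit sum 19, not divisible by 3.
Ends in 7: not divisible by 5.
7: 3097 = 7·442 + 3
11: 3097 = 11·281 + 6
13: 3097 = 13·238 + 3
17: 3097 = 17·182 + 3
19: 3097 = 19·163

19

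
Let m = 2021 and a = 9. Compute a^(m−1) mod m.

1358

9^1 ≡ 9 (mod 2021)
9^2 ≡ 9^2 = 81 ≡ 81 (mod 2021)
9^4 ≡ 81^2 = 6561 ≡ 498 (mod 2021)
9^8 ≡ 498^2 = 248004 ≡ 1442 (mod 2021)
9^16 ≡ 1442^2 = 2079364 ≡ 1776 (mod 2021)
9^32 ≡ 1776^2 = 3154176 ≡ 1416 (mod 2021)
9^64 ≡ 1416^2 = 2005056 ≡ 224 (mod 2021)
9^128 ≡ 224^2 = 50176 ≡ 1672 (mod 2021)
9^256 ≡ 1672^2 = 2795584 ≡ 541 (mod 2021)
9^512 ≡ 541^2 = 292681 ≡ 1657 (mod 2021)
9^1024 ≡ 1657^2 = 2745649 ≡ 1131 (mod 2021)
2020 = 1024 + 512 + 256 + 128 + 64 + 32 + 4 in binary powers of 2.
So 9^2020 ≡ 1131 · 1657 · 541 · 1672 · 224 · 1416 · 498 ≡ 1358 (mod 2021).
Since 1358 ≠ 1, base 9 is a Fermat witness: 2021 is composite.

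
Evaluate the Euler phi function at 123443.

Factor: 123443 = 19 · 73 · 89.
φ(123443) = (19−1) · (73−1) · (89−1) = 18 · 72 · 88 = 114048.

114048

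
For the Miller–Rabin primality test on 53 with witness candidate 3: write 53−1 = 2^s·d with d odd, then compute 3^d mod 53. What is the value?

30

53 − 1 = 52 = 2^2 · 13, so d = 13.
3^1 ≡ 3 (mod 53)
3^2 ≡ 3^2 = 9 ≡ 9 (mod 53)
3^4 ≡ 9^2 = 81 ≡ 28 (mod 53)
3^8 ≡ 28^2 = 784 ≡ 42 (mod 53)
13 = 8 + 4 + 1 in binary powers of 2.
So 3^13 ≡ 42 · 28 · 3 ≡ 30 (mod 53).
Squaring chain: 30 → 52; reaches −1, so base 3 does not prove 53 composite.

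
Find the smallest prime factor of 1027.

13

1027 is odd.
Digit sum 10, not divisible by 3.
Ends in 7: not divisible by 5.
7: 1027 = 7·146 + 5
11: 1027 = 11·93 + 4
13: 1027 = 13·79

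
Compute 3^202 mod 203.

3^1 ≡ 3 (mod 203)
3^2 ≡ 3^2 = 9 ≡ 9 (mod 203)
3^4 ≡ 9^2 = 81 ≡ 81 (mod 203)
3^8 ≡ 81^2 = 6561 ≡ 65 (mod 203)
3^16 ≡ 65^2 = 4225 ≡ 165 (mod 203)
3^32 ≡ 165^2 = 27225 ≡ 23 (mod 203)
3^64 ≡ 23^2 = 529 ≡ 123 (mod 203)
3^128 ≡ 123^2 = 15129 ≡ 107 (mod 203)
202 = 128 + 64 + 8 + 2 in binary powers of 2.
So 3^202 ≡ 107 · 123 · 65 · 9 ≡ 4 (mod 203).
Since 4 ≠ 1, base 3 is a Fermat witness: 203 is composite.

4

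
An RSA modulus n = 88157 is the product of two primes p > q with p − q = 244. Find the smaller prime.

199

Since p = q + 244, we have 88157 = q(q + 244), so q² + 244q − 88157 = 0.
Discriminant: 244² + 4·88157 = 59536 + 352628 = 412164; √412164 = 642.
q = (−244 + 642)/2 = 199, and p = q + 244 = 443.
Check: 199 · 443 = 88157.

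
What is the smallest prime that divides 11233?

11233 is odd.
Digit sum 10, not divisible by 3.
Ends in 3: not divisible by 5.
7: 11233 = 7·1604 + 5
11: 11233 = 11·1021 + 2
13: 11233 = 13·864 + 1
17: 11233 = 17·660 + 13
19: 11233 = 19·591 + 4
23: 11233 = 23·488 + 9
29: 11233 = 29·387 + 10
31: 11233 = 31·362 + 11
37: 11233 = 37·303 + 22
41: 11233 = 41·273 + 40
43: 11233 = 43·261 + 10
47: 11233 = 47·239

47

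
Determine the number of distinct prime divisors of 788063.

3

788063 = 19^2 · 2183
2183 = 37 · 59
788063 = 19^2 · 37 · 59, which has 3 distinct prime factors.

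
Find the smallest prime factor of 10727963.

10727963 is odd.
Digit sum 35, not divisible by 3.
Ends in 3: not divisible by 5.
7: 10727963 = 7·1532566 + 1
11: 10727963 = 11·975269 + 4
13: 10727963 = 13·825227 + 12
17: 10727963 = 17·631056 + 11
19: 10727963 = 19·564629 + 12
23: 10727963 = 23·466433 + 4
29: 10727963 = 29·369929 + 22
31: 10727963 = 31·346063 + 10
37: 10727963 = 37·289944 + 35
41: 10727963 = 41·261657 + 26
43: 10727963 = 43·249487 + 22
47: 10727963 = 47·228254 + 25
53: 10727963 = 53·202414 + 21
59: 10727963 = 59·181829 + 52
61: 10727963 = 61·175868 + 15
67: 10727963 = 67·160118 + 57
71: 10727963 = 71·151098 + 5
73: 10727963 = 73·146958 + 29
79: 10727963 = 79·135797

79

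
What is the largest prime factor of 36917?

67

36917 = 19 · 1943
1943 = 29 · 67
67 is prime.
So 36917 = 19 · 29 · 67; the largest prime factor is 67.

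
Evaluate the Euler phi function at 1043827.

1010880

Factor: 1043827 = 73 · 79 · 181.
φ(1043827) = (73−1) · (79−1) · (181−1) = 72 · 78 · 180 = 1010880.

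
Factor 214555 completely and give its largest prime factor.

83

214555 = 5 · 42911
42911 = 11 · 3901
3901 = 47 · 83
83 is prime.
So 214555 = 5 · 11 · 47 · 83; the largest prime factor is 83.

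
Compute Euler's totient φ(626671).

583680

Factor: 626671 = 17 · 191 · 193.
φ(626671) = (17−1) · (191−1) · (193−1) = 16 · 190 · 192 = 583680.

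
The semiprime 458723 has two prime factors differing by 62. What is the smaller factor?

647

Since p = q + 62, we have 458723 = q(q + 62), so q² + 62q − 458723 = 0.
Discriminant: 62² + 4·458723 = 3844 + 1834892 = 1838736; √1838736 = 1356.
q = (−62 + 1356)/2 = 647, and p = q + 62 = 709.
Check: 647 · 709 = 458723.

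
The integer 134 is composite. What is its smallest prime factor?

134 is even: 2 divides it.

2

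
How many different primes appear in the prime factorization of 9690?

5

9690 = 2 · 4845
4845 = 3 · 1615
1615 = 5 · 323
323 = 17 · 19
9690 = 2 · 3 · 5 · 17 · 19, which has 5 distinct prime factors.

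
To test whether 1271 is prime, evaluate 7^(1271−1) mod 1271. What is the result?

893

7^1 ≡ 7 (mod 1271)
7^2 ≡ 7^2 = 49 ≡ 49 (mod 1271)
7^4 ≡ 49^2 = 2401 ≡ 1130 (mod 1271)
7^8 ≡ 1130^2 = 1276900 ≡ 816 (mod 1271)
7^16 ≡ 816^2 = 665856 ≡ 1123 (mod 1271)
7^32 ≡ 1123^2 = 1261129 ≡ 297 (mod 1271)
7^64 ≡ 297^2 = 88209 ≡ 510 (mod 1271)
7^128 ≡ 510^2 = 260100 ≡ 816 (mod 1271)
7^256 ≡ 816^2 = 665856 ≡ 1123 (mod 1271)
7^512 ≡ 1123^2 = 1261129 ≡ 297 (mod 1271)
7^1024 ≡ 297^2 = 88209 ≡ 510 (mod 1271)
1270 = 1024 + 128 + 64 + 32 + 16 + 4 + 2 in binary powers of 2.
So 7^1270 ≡ 510 · 816 · 510 · 297 · 1123 · 1130 · 49 ≡ 893 (mod 1271).
Since 893 ≠ 1, base 7 is a Fermat witness: 1271 is composite.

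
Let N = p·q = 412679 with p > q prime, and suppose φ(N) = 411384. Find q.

563

φ(n) = (p−1)(q−1) = n − (p+q) + 1, so p + q = 412679 − 411384 + 1 = 1296.
p and q are the roots of t² − 1296t + 412679 = 0.
Discriminant: 1296² − 4·412679 = 1679616 − 1650716 = 28900; √28900 = 170.
q = (1296 − 170)/2 = 563, p = (1296 + 170)/2 = 733.
Check: 563 · 733 = 412679.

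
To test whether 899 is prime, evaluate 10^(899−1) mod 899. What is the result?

10^1 ≡ 10 (mod 899)
10^2 ≡ 10^2 = 100 ≡ 100 (mod 899)
10^4 ≡ 100^2 = 10000 ≡ 111 (mod 899)
10^8 ≡ 111^2 = 12321 ≡ 634 (mod 899)
10^16 ≡ 634^2 = 401956 ≡ 103 (mod 899)
10^32 ≡ 103^2 = 10609 ≡ 720 (mod 899)
10^64 ≡ 720^2 = 518400 ≡ 576 (mod 899)
10^128 ≡ 576^2 = 331776 ≡ 45 (mod 899)
10^256 ≡ 45^2 = 2025 ≡ 227 (mod 899)
10^512 ≡ 227^2 = 51529 ≡ 286 (mod 899)
898 = 512 + 256 + 128 + 2 in binary powers of 2.
So 10^898 ≡ 286 · 227 · 45 · 100 ≡ 71 (mod 899).
Since 71 ≠ 1, base 10 is a Fermat witness: 899 is composite.

71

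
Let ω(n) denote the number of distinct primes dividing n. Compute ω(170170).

6

170170 = 2 · 85085
85085 = 5 · 17017
17017 = 7 · 2431
2431 = 11 · 221
221 = 13 · 17
170170 = 2 · 5 · 7 · 11 · 13 · 17, which has 6 distinct prime factors.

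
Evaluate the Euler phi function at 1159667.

Factor: 1159667 = 43 · 149 · 181.
φ(1159667) = (43−1) · (149−1) · (181−1) = 42 · 148 · 180 = 1118880.

1118880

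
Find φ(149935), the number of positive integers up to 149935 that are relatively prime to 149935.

Factor: 149935 = 5 · 157 · 191.
φ(149935) = (5−1) · (157−1) · (191−1) = 4 · 156 · 190 = 118560.

118560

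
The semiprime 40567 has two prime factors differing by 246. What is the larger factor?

359

Since p = q + 246, we have 40567 = q(q + 246), so q² + 246q − 40567 = 0.
Discriminant: 246² + 4·40567 = 60516 + 162268 = 222784; √222784 = 472.
q = (−246 + 472)/2 = 113, and p = q + 246 = 359.
Check: 113 · 359 = 40567.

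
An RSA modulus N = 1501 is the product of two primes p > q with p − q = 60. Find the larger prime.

Since p = q + 60, we have 1501 = q(q + 60), so q² + 60q − 1501 = 0.
Discriminant: 60² + 4·1501 = 3600 + 6004 = 9604; √9604 = 98.
q = (−60 + 98)/2 = 19, and p = q + 60 = 79.
Check: 19 · 79 = 1501.

79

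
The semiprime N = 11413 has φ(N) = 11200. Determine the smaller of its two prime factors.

φ(n) = (p−1)(q−1) = n − (p+q) + 1, so p + q = 11413 − 11200 + 1 = 214.
p and q are the roots of t² − 214t + 11413 = 0.
Discriminant: 214² − 4·11413 = 45796 − 45652 = 144; √144 = 12.
q = (214 − 12)/2 = 101, p = (214 + 12)/2 = 113.
Check: 101 · 113 = 11413.

101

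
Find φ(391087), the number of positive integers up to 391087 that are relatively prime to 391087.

Factor: 391087 = 47 · 53 · 157.
φ(391087) = (47−1) · (53−1) · (157−1) = 46 · 52 · 156 = 373152.

373152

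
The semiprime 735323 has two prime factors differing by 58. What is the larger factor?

Since p = q + 58, we have 735323 = q(q + 58), so q² + 58q − 735323 = 0.
Discriminant: 58² + 4·735323 = 3364 + 2941292 = 2944656; √2944656 = 1716.
q = (−58 + 1716)/2 = 829, and p = q + 58 = 887.
Check: 829 · 887 = 735323.

887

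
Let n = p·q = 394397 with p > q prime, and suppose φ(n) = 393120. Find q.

521

φ(n) = (p−1)(q−1) = n − (p+q) + 1, so p + q = 394397 − 393120 + 1 = 1278.
p and q are the roots of t² − 1278t + 394397 = 0.
Discriminant: 1278² − 4·394397 = 1633284 − 1577588 = 55696; √55696 = 236.
q = (1278 − 236)/2 = 521, p = (1278 + 236)/2 = 757.
Check: 521 · 757 = 394397.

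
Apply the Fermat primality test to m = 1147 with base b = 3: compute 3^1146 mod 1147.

3^1 ≡ 3 (mod 1147)
3^2 ≡ 3^2 = 9 ≡ 9 (mod 1147)
3^4 ≡ 9^2 = 81 ≡ 81 (mod 1147)
3^8 ≡ 81^2 = 6561 ≡ 826 (mod 1147)
3^16 ≡ 826^2 = 682276 ≡ 958 (mod 1147)
3^32 ≡ 958^2 = 917764 ≡ 164 (mod 1147)
3^64 ≡ 164^2 = 26896 ≡ 515 (mod 1147)
3^128 ≡ 515^2 = 265225 ≡ 268 (mod 1147)
3^256 ≡ 268^2 = 71824 ≡ 710 (mod 1147)
3^512 ≡ 710^2 = 504100 ≡ 567 (mod 1147)
3^1024 ≡ 567^2 = 321489 ≡ 329 (mod 1147)
1146 = 1024 + 64 + 32 + 16 + 8 + 2 in binary powers of 2.
So 3^1146 ≡ 329 · 515 · 164 · 958 · 826 · 9 ≡ 47 (mod 1147).
Since 47 ≠ 1, base 3 is a Fermat witness: 1147 is composite.

47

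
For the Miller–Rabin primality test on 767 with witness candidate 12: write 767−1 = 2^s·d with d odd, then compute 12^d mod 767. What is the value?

584

767 − 1 = 766 = 2^1 · 383, so d = 383.
12^1 ≡ 12 (mod 767)
12^2 ≡ 12^2 = 144 ≡ 144 (mod 767)
12^4 ≡ 144^2 = 20736 ≡ 27 (mod 767)
12^8 ≡ 27^2 = 729 ≡ 729 (mod 767)
12^16 ≡ 729^2 = 531441 ≡ 677 (mod 767)
12^32 ≡ 677^2 = 458329 ≡ 430 (mod 767)
12^64 ≡ 430^2 = 184900 ≡ 53 (mod 767)
12^128 ≡ 53^2 = 2809 ≡ 508 (mod 767)
12^256 ≡ 508^2 = 258064 ≡ 352 (mod 767)
383 = 256 + 64 + 32 + 16 + 8 + 4 + 2 + 1 in binary powers of 2.
So 12^383 ≡ 352 · 53 · 430 · 677 · 729 · 27 · 144 · 12 ≡ 584 (mod 767).
Squaring chain: 584; never reaches −1, so base 12 is a Miller–Rabin witness that 767 is composite.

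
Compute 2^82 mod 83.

1

2^1 ≡ 2 (mod 83)
2^2 ≡ 2^2 = 4 ≡ 4 (mod 83)
2^4 ≡ 4^2 = 16 ≡ 16 (mod 83)
2^8 ≡ 16^2 = 256 ≡ 7 (mod 83)
2^16 ≡ 7^2 = 49 ≡ 49 (mod 83)
2^32 ≡ 49^2 = 2401 ≡ 77 (mod 83)
2^64 ≡ 77^2 = 5929 ≡ 36 (mod 83)
82 = 64 + 16 + 2 in binary powers of 2.
So 2^82 ≡ 36 · 49 · 4 ≡ 1 (mod 83).
Since the result is 1, base 2 gives no evidence that 83 is composite.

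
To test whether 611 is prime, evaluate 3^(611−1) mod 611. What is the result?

341

3^1 ≡ 3 (mod 611)
3^2 ≡ 3^2 = 9 ≡ 9 (mod 611)
3^4 ≡ 9^2 = 81 ≡ 81 (mod 611)
3^8 ≡ 81^2 = 6561 ≡ 451 (mod 611)
3^16 ≡ 451^2 = 203401 ≡ 549 (mod 611)
3^32 ≡ 549^2 = 301401 ≡ 178 (mod 611)
3^64 ≡ 178^2 = 31684 ≡ 523 (mod 611)
3^128 ≡ 523^2 = 273529 ≡ 412 (mod 611)
3^256 ≡ 412^2 = 169744 ≡ 497 (mod 611)
3^512 ≡ 497^2 = 247009 ≡ 165 (mod 611)
610 = 512 + 64 + 32 + 2 in binary powers of 2.
So 3^610 ≡ 165 · 523 · 178 · 9 ≡ 341 (mod 611).
Since 341 ≠ 1, base 3 is a Fermat witness: 611 is composite.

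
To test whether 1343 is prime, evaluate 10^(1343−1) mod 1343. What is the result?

10^1 ≡ 10 (mod 1343)
10^2 ≡ 10^2 = 100 ≡ 100 (mod 1343)
10^4 ≡ 100^2 = 10000 ≡ 599 (mod 1343)
10^8 ≡ 599^2 = 358801 ≡ 220 (mod 1343)
10^16 ≡ 220^2 = 48400 ≡ 52 (mod 1343)
10^32 ≡ 52^2 = 2704 ≡ 18 (mod 1343)
10^64 ≡ 18^2 = 324 ≡ 324 (mod 1343)
10^128 ≡ 324^2 = 104976 ≡ 222 (mod 1343)
10^256 ≡ 222^2 = 49284 ≡ 936 (mod 1343)
10^512 ≡ 936^2 = 876096 ≡ 460 (mod 1343)
10^1024 ≡ 460^2 = 211600 ≡ 749 (mod 1343)
1342 = 1024 + 256 + 32 + 16 + 8 + 4 + 2 in binary powers of 2.
So 10^1342 ≡ 749 · 936 · 18 · 52 · 220 · 599 · 100 ≡ 1079 (mod 1343).
Since 1079 ≠ 1, base 10 is a Fermat witness: 1343 is composite.

1079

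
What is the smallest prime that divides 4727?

29

4727 is odd.
Digit sum 20, not divisible by 3.
Ends in 7: not divisible by 5.
7: 4727 = 7·675 + 2
11: 4727 = 11·429 + 8
13: 4727 = 13·363 + 8
17: 4727 = 17·278 + 1
19: 4727 = 19·248 + 15
23: 4727 = 23·205 + 12
29: 4727 = 29·163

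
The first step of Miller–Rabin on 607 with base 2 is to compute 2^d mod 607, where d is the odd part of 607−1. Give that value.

1

607 − 1 = 606 = 2^1 · 303, so d = 303.
2^1 ≡ 2 (mod 607)
2^2 ≡ 2^2 = 4 ≡ 4 (mod 607)
2^4 ≡ 4^2 = 16 ≡ 16 (mod 607)
2^8 ≡ 16^2 = 256 ≡ 256 (mod 607)
2^16 ≡ 256^2 = 65536 ≡ 587 (mod 607)
2^32 ≡ 587^2 = 344569 ≡ 400 (mod 607)
2^64 ≡ 400^2 = 160000 ≡ 359 (mod 607)
2^128 ≡ 359^2 = 128881 ≡ 197 (mod 607)
2^256 ≡ 197^2 = 38809 ≡ 568 (mod 607)
303 = 256 + 32 + 8 + 4 + 2 + 1 in binary powers of 2.
So 2^303 ≡ 568 · 400 · 256 · 16 · 4 · 2 ≡ 1 (mod 607).
Since 2^d ≡ 1 (mod 607), base 2 does not prove 607 composite.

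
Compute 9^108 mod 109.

1

9^1 ≡ 9 (mod 109)
9^2 ≡ 9^2 = 81 ≡ 81 (mod 109)
9^4 ≡ 81^2 = 6561 ≡ 21 (mod 109)
9^8 ≡ 21^2 = 441 ≡ 5 (mod 109)
9^16 ≡ 5^2 = 25 ≡ 25 (mod 109)
9^32 ≡ 25^2 = 625 ≡ 80 (mod 109)
9^64 ≡ 80^2 = 6400 ≡ 78 (mod 109)
108 = 64 + 32 + 8 + 4 in binary powers of 2.
So 9^108 ≡ 78 · 80 · 5 · 21 ≡ 1 (mod 109).
Since the result is 1, base 9 gives no evidence that 109 is composite.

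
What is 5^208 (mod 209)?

81

5^1 ≡ 5 (mod 209)
5^2 ≡ 5^2 = 25 ≡ 25 (mod 209)
5^4 ≡ 25^2 = 625 ≡ 207 (mod 209)
5^8 ≡ 207^2 = 42849 ≡ 4 (mod 209)
5^16 ≡ 4^2 = 16 ≡ 16 (mod 209)
5^32 ≡ 16^2 = 256 ≡ 47 (mod 209)
5^64 ≡ 47^2 = 2209 ≡ 119 (mod 209)
5^128 ≡ 119^2 = 14161 ≡ 158 (mod 209)
208 = 128 + 64 + 16 in binary powers of 2.
So 5^208 ≡ 158 · 119 · 16 ≡ 81 (mod 209).
Since 81 ≠ 1, base 5 is a Fermat witness: 209 is composite.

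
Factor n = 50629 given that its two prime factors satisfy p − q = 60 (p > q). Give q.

197

Since p = q + 60, we have 50629 = q(q + 60), so q² + 60q − 50629 = 0.
Discriminant: 60² + 4·50629 = 3600 + 202516 = 206116; √206116 = 454.
q = (−60 + 454)/2 = 197, and p = q + 60 = 257.
Check: 197 · 257 = 50629.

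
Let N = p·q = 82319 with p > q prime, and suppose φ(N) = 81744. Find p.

φ(n) = (p−1)(q−1) = n − (p+q) + 1, so p + q = 82319 − 81744 + 1 = 576.
p and q are the roots of t² − 576t + 82319 = 0.
Discriminant: 576² − 4·82319 = 331776 − 329276 = 2500; √2500 = 50.
q = (576 − 50)/2 = 263, p = (576 + 50)/2 = 313.
Check: 263 · 313 = 82319.

313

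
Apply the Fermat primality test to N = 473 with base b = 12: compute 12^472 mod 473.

12^1 ≡ 12 (mod 473)
12^2 ≡ 12^2 = 144 ≡ 144 (mod 473)
12^4 ≡ 144^2 = 20736 ≡ 397 (mod 473)
12^8 ≡ 397^2 = 157609 ≡ 100 (mod 473)
12^16 ≡ 100^2 = 10000 ≡ 67 (mod 473)
12^32 ≡ 67^2 = 4489 ≡ 232 (mod 473)
12^64 ≡ 232^2 = 53824 ≡ 375 (mod 473)
12^128 ≡ 375^2 = 140625 ≡ 144 (mod 473)
12^256 ≡ 144^2 = 20736 ≡ 397 (mod 473)
472 = 256 + 128 + 64 + 16 + 8 in binary powers of 2.
So 12^472 ≡ 397 · 144 · 375 · 67 · 100 ≡ 210 (mod 473).
Since 210 ≠ 1, base 12 is a Fermat witness: 473 is composite.

210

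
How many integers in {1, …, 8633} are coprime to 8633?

8448

Factor: 8633 = 89 · 97.
φ(8633) = (89−1) · (97−1) = 88 · 96 = 8448.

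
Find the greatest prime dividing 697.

41

697 = 17 · 41
41 is prime.
So 697 = 17 · 41; the largest prime factor is 41.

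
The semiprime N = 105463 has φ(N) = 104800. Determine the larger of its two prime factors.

φ(n) = (p−1)(q−1) = n − (p+q) + 1, so p + q = 105463 − 104800 + 1 = 664.
p and q are the roots of t² − 664t + 105463 = 0.
Discriminant: 664² − 4·105463 = 440896 − 421852 = 19044; √19044 = 138.
q = (664 − 138)/2 = 263, p = (664 + 138)/2 = 401.
Check: 263 · 401 = 105463.

401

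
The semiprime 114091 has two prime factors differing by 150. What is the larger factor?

421

Since p = q + 150, we have 114091 = q(q + 150), so q² + 150q − 114091 = 0.
Discriminant: 150² + 4·114091 = 22500 + 456364 = 478864; √478864 = 692.
q = (−150 + 692)/2 = 271, and p = q + 150 = 421.
Check: 271 · 421 = 114091.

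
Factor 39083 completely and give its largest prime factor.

39083 = 11 · 3553
3553 = 11 · 323
323 = 17 · 19
19 is prime.
So 39083 = 11^2 · 17 · 19; the largest prime factor is 19.

19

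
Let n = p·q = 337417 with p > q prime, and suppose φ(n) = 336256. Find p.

φ(n) = (p−1)(q−1) = n − (p+q) + 1, so p + q = 337417 − 336256 + 1 = 1162.
p and q are the roots of t² − 1162t + 337417 = 0.
Discriminant: 1162² − 4·337417 = 1350244 − 1349668 = 576; √576 = 24.
q = (1162 − 24)/2 = 569, p = (1162 + 24)/2 = 593.
Check: 569 · 593 = 337417.

593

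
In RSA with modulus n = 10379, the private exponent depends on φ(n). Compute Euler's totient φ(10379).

Factor: 10379 = 97 · 107.
φ(10379) = (97−1) · (107−1) = 96 · 106 = 10176.

10176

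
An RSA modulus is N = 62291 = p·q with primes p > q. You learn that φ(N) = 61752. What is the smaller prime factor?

φ(n) = (p−1)(q−1) = n − (p+q) + 1, so p + q = 62291 − 61752 + 1 = 540.
p and q are the roots of t² − 540t + 62291 = 0.
Discriminant: 540² − 4·62291 = 291600 − 249164 = 42436; √42436 = 206.
q = (540 − 206)/2 = 167, p = (540 + 206)/2 = 373.
Check: 167 · 373 = 62291.

167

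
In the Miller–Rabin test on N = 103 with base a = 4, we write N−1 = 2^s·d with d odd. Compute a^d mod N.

1

103 − 1 = 102 = 2^1 · 51, so d = 51.
4^1 ≡ 4 (mod 103)
4^2 ≡ 4^2 = 16 ≡ 16 (mod 103)
4^4 ≡ 16^2 = 256 ≡ 50 (mod 103)
4^8 ≡ 50^2 = 2500 ≡ 28 (mod 103)
4^16 ≡ 28^2 = 784 ≡ 63 (mod 103)
4^32 ≡ 63^2 = 3969 ≡ 55 (mod 103)
51 = 32 + 16 + 2 + 1 in binary powers of 2.
So 4^51 ≡ 55 · 63 · 16 · 4 ≡ 1 (mod 103).
Since 4^d ≡ 1 (mod 103), base 4 does not prove 103 composite.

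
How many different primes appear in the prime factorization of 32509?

3

32509 = 19 · 1711
1711 = 29 · 59
32509 = 19 · 29 · 59, which has 3 distinct prime factors.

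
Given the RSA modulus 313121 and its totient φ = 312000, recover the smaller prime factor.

521

φ(n) = (p−1)(q−1) = n − (p+q) + 1, so p + q = 313121 − 312000 + 1 = 1122.
p and q are the roots of t² − 1122t + 313121 = 0.
Discriminant: 1122² − 4·313121 = 1258884 − 1252484 = 6400; √6400 = 80.
q = (1122 − 80)/2 = 521, p = (1122 + 80)/2 = 601.
Check: 521 · 601 = 313121.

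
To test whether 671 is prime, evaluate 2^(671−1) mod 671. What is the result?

2^1 ≡ 2 (mod 671)
2^2 ≡ 2^2 = 4 ≡ 4 (mod 671)
2^4 ≡ 4^2 = 16 ≡ 16 (mod 671)
2^8 ≡ 16^2 = 256 ≡ 256 (mod 671)
2^16 ≡ 256^2 = 65536 ≡ 449 (mod 671)
2^32 ≡ 449^2 = 201601 ≡ 301 (mod 671)
2^64 ≡ 301^2 = 90601 ≡ 16 (mod 671)
2^128 ≡ 16^2 = 256 ≡ 256 (mod 671)
2^256 ≡ 256^2 = 65536 ≡ 449 (mod 671)
2^512 ≡ 449^2 = 201601 ≡ 301 (mod 671)
670 = 512 + 128 + 16 + 8 + 4 + 2 in binary powers of 2.
So 2^670 ≡ 301 · 256 · 449 · 256 · 16 · 4 ≡ 353 (mod 671).
Since 353 ≠ 1, base 2 is a Fermat witness: 671 is composite.

353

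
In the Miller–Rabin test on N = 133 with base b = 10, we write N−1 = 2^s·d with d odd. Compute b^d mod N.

27

133 − 1 = 132 = 2^2 · 33, so d = 33.
10^1 ≡ 10 (mod 133)
10^2 ≡ 10^2 = 100 ≡ 100 (mod 133)
10^4 ≡ 100^2 = 10000 ≡ 25 (mod 133)
10^8 ≡ 25^2 = 625 ≡ 93 (mod 133)
10^16 ≡ 93^2 = 8649 ≡ 4 (mod 133)
10^32 ≡ 4^2 = 16 ≡ 16 (mod 133)
33 = 32 + 1 in binary powers of 2.
So 10^33 ≡ 16 · 10 ≡ 27 (mod 133).
Squaring chain: 27 → 64; never reaches −1, so base 10 is a Miller–Rabin witness that 133 is composite.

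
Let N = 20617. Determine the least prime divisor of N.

20617 is odd.
Digit sum 16, not divisible by 3.
Ends in 7: not divisible by 5.
7: 20617 = 7·2945 + 2
11: 20617 = 11·1874 + 3
13: 20617 = 13·1585 + 12
17: 20617 = 17·1212 + 13
19: 20617 = 19·1085 + 2
23: 20617 = 23·896 + 9
29: 20617 = 29·710 + 27
31: 20617 = 31·665 + 2
37: 20617 = 37·557 + 8
41: 20617 = 41·502 + 35
43: 20617 = 43·479 + 20
47: 20617 = 47·438 + 31
53: 20617 = 53·389

53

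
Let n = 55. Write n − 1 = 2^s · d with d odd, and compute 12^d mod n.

55 − 1 = 54 = 2^1 · 27, so d = 27.
12^1 ≡ 12 (mod 55)
12^2 ≡ 12^2 = 144 ≡ 34 (mod 55)
12^4 ≡ 34^2 = 1156 ≡ 1 (mod 55)
12^8 ≡ 1^2 = 1 ≡ 1 (mod 55)
12^16 ≡ 1^2 = 1 ≡ 1 (mod 55)
27 = 16 + 8 + 2 + 1 in binary powers of 2.
So 12^27 ≡ 1 · 1 · 34 · 12 ≡ 23 (mod 55).
Squaring chain: 23; never reaches −1, so base 12 is a Miller–Rabin witness that 55 is composite.

23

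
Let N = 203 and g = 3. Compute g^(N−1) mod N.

4

3^1 ≡ 3 (mod 203)
3^2 ≡ 3^2 = 9 ≡ 9 (mod 203)
3^4 ≡ 9^2 = 81 ≡ 81 (mod 203)
3^8 ≡ 81^2 = 6561 ≡ 65 (mod 203)
3^16 ≡ 65^2 = 4225 ≡ 165 (mod 203)
3^32 ≡ 165^2 = 27225 ≡ 23 (mod 203)
3^64 ≡ 23^2 = 529 ≡ 123 (mod 203)
3^128 ≡ 123^2 = 15129 ≡ 107 (mod 203)
202 = 128 + 64 + 8 + 2 in binary powers of 2.
So 3^202 ≡ 107 · 123 · 65 · 9 ≡ 4 (mod 203).
Since 4 ≠ 1, base 3 is a Fermat witness: 203 is composite.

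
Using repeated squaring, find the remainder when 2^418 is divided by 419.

2^1 ≡ 2 (mod 419)
2^2 ≡ 2^2 = 4 ≡ 4 (mod 419)
2^4 ≡ 4^2 = 16 ≡ 16 (mod 419)
2^8 ≡ 16^2 = 256 ≡ 256 (mod 419)
2^16 ≡ 256^2 = 65536 ≡ 172 (mod 419)
2^32 ≡ 172^2 = 29584 ≡ 254 (mod 419)
2^64 ≡ 254^2 = 64516 ≡ 409 (mod 419)
2^128 ≡ 409^2 = 167281 ≡ 100 (mod 419)
2^256 ≡ 100^2 = 10000 ≡ 363 (mod 419)
418 = 256 + 128 + 32 + 2 in binary powers of 2.
So 2^418 ≡ 363 · 100 · 254 · 4 ≡ 1 (mod 419).
Since the result is 1, base 2 gives no evidence that 419 is composite.

1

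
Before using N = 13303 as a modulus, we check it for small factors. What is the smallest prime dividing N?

13303 is odd.
Digit sum 10, not divisible by 3.
Ends in 3: not divisible by 5.
7: 13303 = 7·1900 + 3
11: 13303 = 11·1209 + 4
13: 13303 = 13·1023 + 4
17: 13303 = 17·782 + 9
19: 13303 = 19·700 + 3
23: 13303 = 23·578 + 9
29: 13303 = 29·458 + 21
31: 13303 = 31·429 + 4
37: 13303 = 37·359 + 20
41: 13303 = 41·324 + 19
43: 13303 = 43·309 + 16
47: 13303 = 47·283 + 2
53: 13303 = 53·251

53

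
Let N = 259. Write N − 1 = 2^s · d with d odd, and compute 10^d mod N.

223

259 − 1 = 258 = 2^1 · 129, so d = 129.
10^1 ≡ 10 (mod 259)
10^2 ≡ 10^2 = 100 ≡ 100 (mod 259)
10^4 ≡ 100^2 = 10000 ≡ 158 (mod 259)
10^8 ≡ 158^2 = 24964 ≡ 100 (mod 259)
10^16 ≡ 100^2 = 10000 ≡ 158 (mod 259)
10^32 ≡ 158^2 = 24964 ≡ 100 (mod 259)
10^64 ≡ 100^2 = 10000 ≡ 158 (mod 259)
10^128 ≡ 158^2 = 24964 ≡ 100 (mod 259)
129 = 128 + 1 in binary powers of 2.
So 10^129 ≡ 100 · 10 ≡ 223 (mod 259).
Squaring chain: 223; never reaches −1, so base 10 is a Miller–Rabin witness that 259 is composite.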